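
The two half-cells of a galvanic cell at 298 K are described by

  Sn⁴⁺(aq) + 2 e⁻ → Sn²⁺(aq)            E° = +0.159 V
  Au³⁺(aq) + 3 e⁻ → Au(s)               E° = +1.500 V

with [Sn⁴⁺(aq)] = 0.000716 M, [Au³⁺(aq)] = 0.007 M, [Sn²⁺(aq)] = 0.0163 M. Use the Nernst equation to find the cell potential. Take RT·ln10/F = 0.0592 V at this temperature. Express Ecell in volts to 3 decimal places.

Since E°(Au³⁺/Au) > E°(Sn⁴⁺/Sn²⁺), Au³⁺/Au serves as the cathode.
E°cell = E°cat − E°an = +1.500 − (+0.159) = +1.341 V; n = 6.
Balancing gives 2 Au³⁺(aq) + 3 Sn²⁺(aq) → 2 Au(s) + 3 Sn⁴⁺(aq); hence Q = [Sn⁴⁺(aq)]^3 / ([Au³⁺(aq)]^2·[Sn²⁺(aq)]^3) = 1.73 (log Q = 0.238).
E = E° − (0.0592/n)·log Q = +1.341 − (0.0592/6)(0.238) = +1.339 V.

+1.339 V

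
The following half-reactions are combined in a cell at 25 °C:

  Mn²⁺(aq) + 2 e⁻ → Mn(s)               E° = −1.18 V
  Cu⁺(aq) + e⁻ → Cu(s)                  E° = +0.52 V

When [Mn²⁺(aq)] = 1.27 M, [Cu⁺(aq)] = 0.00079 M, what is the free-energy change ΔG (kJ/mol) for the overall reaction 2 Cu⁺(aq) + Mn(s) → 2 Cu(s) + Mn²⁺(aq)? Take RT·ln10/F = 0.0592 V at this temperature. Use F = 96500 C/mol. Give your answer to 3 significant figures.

−292 kJ/mol

E°cell = +0.52 − (−1.18) = +1.70 V; the balanced reaction transfers n = 2 electrons.
Here Q = [Mn²⁺(aq)] / [Cu⁺(aq)]^2 = 2.03×10^6 (log Q = 6.309), giving E = +1.70 − (0.0592/2)·(6.309) = +1.5133 V.
ΔG = −nFE = −(2)(96500)(+1.5133) J/mol = −292 kJ/mol.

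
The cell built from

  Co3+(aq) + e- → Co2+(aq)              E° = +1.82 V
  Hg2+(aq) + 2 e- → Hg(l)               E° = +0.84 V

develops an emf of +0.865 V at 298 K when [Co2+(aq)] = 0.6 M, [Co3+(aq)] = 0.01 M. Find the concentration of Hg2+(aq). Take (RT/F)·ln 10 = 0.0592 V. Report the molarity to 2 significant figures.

Co³⁺/Co²⁺ is the cathode (higher E°); E°cell = +1.82 − (+0.84) = +0.98 V with n = 2.
Since E = E° − (0.0592/n)·log Q, log Q = n(E° − E)/0.0592 = 3.885.
For 2 Co3+(aq) + Hg(l) → 2 Co2+(aq) + Hg2+(aq), the reaction quotient is Q = ([Co2+(aq)]^2·[Hg2+(aq)]) / [Co3+(aq)]^2.
Isolating [Hg2+(aq)] in Q = 10^{3.885} yields log [Hg2+(aq)] = 0.329, i.e. 2.1 M.

2.1 M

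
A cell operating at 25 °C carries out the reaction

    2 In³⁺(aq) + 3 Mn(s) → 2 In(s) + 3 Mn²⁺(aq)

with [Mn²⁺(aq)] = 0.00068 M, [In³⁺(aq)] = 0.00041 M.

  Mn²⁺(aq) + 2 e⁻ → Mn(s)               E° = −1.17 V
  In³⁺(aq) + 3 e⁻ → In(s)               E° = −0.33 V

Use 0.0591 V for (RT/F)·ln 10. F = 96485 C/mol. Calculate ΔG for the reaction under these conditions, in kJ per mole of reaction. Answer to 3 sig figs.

−502 kJ/mol

The standard cell potential is −0.33 − (−1.17) = +0.84 V, with n = 6 electrons in the balanced equation.
The reaction quotient is [Mn²⁺(aq)]^3 / [In³⁺(aq)]^2 = 0.00187; by Nernst, E = +0.84 − (0.0591/6)(−2.728) = +0.8669 V.
ΔG = −nFE = −(6)(96485)(+0.8669) J/mol = −502 kJ/mol.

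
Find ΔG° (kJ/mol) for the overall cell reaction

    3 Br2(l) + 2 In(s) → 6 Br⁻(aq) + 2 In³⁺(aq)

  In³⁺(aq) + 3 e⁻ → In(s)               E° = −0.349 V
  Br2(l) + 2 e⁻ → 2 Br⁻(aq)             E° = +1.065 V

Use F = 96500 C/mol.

In the reaction as written Br2(l) is reduced, so the Br₂/Br⁻ couple is the cathode and In³⁺/In is the anode.
E°cell = +1.065 − (−0.349) = +1.414 V; balancing electrons gives n = 6.
ΔG° = −nFE°cell = −(6)(96500)(+1.414) J/mol = −819 kJ/mol.

−819 kJ/mol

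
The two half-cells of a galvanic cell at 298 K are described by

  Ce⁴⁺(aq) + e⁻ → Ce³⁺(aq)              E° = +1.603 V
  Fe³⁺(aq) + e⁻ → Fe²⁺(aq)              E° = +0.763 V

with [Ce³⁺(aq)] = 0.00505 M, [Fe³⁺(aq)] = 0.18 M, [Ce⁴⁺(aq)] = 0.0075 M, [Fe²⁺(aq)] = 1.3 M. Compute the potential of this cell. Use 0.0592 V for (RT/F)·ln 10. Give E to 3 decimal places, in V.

Ce⁴⁺/Ce³⁺ is reduced (cathode, E° = +1.603 V) and Fe³⁺/Fe²⁺ is oxidized (anode).
The standard potential is +1.603 − (+0.763) = +0.840 V and the balanced reaction transfers n = 1 electron.
For the overall reaction Ce⁴⁺(aq) + Fe²⁺(aq) → Ce³⁺(aq) + Fe³⁺(aq), Q = ([Ce³⁺(aq)]·[Fe³⁺(aq)]) / ([Ce⁴⁺(aq)]·[Fe²⁺(aq)]) = 0.0932, giving log Q = −1.030.
Applying E = E° − (RT ln10/nF)·log Q gives +0.840 − (0.0592/1)(−1.030) = +0.901 V.

+0.901 V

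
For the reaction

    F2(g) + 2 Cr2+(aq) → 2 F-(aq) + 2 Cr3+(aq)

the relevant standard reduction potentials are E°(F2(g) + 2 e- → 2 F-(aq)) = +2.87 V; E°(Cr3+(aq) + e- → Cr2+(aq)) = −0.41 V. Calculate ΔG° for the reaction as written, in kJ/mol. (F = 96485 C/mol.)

In the reaction as written F2(g) is reduced, so the F₂/F⁻ couple is the cathode and Cr³⁺/Cr²⁺ is the anode.
E°cell = +2.87 − (−0.41) = +3.28 V; balancing electrons gives n = 2.
ΔG° = −nFE°cell = −(2)(96485)(+3.28) J/mol = −633 kJ/mol.

−633 kJ/mol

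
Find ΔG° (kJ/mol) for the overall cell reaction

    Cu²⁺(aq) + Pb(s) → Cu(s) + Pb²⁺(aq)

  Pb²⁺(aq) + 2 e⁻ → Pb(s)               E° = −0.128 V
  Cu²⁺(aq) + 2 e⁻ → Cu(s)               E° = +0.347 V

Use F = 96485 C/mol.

−91.7 kJ/mol

In the reaction as written Cu²⁺(aq) is reduced, so the Cu²⁺/Cu couple is the cathode and Pb²⁺/Pb is the anode.
E°cell = +0.347 − (−0.128) = +0.475 V; balancing electrons gives n = 2.
ΔG° = −nFE°cell = −(2)(96485)(+0.475) J/mol = −91.7 kJ/mol.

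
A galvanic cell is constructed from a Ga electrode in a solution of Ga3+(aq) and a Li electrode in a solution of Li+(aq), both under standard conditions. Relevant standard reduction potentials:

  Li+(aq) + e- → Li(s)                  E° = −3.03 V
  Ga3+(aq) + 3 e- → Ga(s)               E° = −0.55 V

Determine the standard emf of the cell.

+2.48 V

Of the two couples in this cell, the one with the more positive reduction potential is reduced at the cathode: here that is Ga³⁺/Ga (−0.55 V); Li⁺/Li (−3.03 V) is the anode.
E°cell = E°(cathode) − E°(anode) = −0.55 − (−3.03) = +2.48 V.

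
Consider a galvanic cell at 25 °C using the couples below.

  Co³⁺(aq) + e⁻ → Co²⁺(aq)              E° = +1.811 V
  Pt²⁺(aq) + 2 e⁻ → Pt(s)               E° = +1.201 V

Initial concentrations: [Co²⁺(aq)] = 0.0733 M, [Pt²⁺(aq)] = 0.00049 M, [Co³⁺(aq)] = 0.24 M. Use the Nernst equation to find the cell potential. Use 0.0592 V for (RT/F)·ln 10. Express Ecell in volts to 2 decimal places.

The Co³⁺/Co²⁺ couple has the more positive E°, so it is the cathode; Pt²⁺/Pt is the anode.
The standard potential is +1.811 − (+1.201) = +0.610 V and the balanced reaction transfers n = 2 electrons.
For the overall reaction 2 Co³⁺(aq) + Pt(s) → 2 Co²⁺(aq) + Pt²⁺(aq), Q = ([Co²⁺(aq)]^2·[Pt²⁺(aq)]) / [Co³⁺(aq)]^2 = 4.57×10^−5, giving log Q = −4.340.
Applying E = E° − (RT ln10/nF)·log Q gives +0.610 − (0.0592/2)(−4.340) = +0.74 V.

+0.74 V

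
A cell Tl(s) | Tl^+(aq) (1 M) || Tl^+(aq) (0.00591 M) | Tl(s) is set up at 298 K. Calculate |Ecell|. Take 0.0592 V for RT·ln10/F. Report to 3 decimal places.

0.132 V

For a concentration cell E°cell = 0, since both electrodes use the same couple.
The compartment with the higher Tl^+(aq) concentration (1 M) acts as the cathode; ions are reduced there and produced at the dilute (0.00591 M) anode.
With n = 1, Ecell = −(0.0592/1)·log([dilute]/[conc]) = −(0.0592/1)·log(0.00591/1) = +0.132 V.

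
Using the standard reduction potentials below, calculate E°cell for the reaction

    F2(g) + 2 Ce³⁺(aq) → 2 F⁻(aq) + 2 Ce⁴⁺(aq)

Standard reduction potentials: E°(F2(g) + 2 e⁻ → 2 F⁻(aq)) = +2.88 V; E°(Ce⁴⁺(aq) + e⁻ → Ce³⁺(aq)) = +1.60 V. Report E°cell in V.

+1.28 V

In the reaction as written, F2(g) is reduced (cathode) and Ce⁴⁺(aq) is produced by oxidation at the anode.
E°cell = E°(cathode) − E°(anode) = +2.88 − (+1.60) = +1.28 V.
The positive value indicates the reaction is spontaneous as written.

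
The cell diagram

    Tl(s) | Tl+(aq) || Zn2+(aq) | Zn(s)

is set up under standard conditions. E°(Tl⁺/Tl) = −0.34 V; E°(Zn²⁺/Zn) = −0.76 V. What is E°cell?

−0.42 V

By convention the left-hand electrode in cell notation is the anode (oxidation) and the right-hand electrode is the cathode (reduction).
E°cell = E°(right) − E°(left) = −0.76 − (−0.34) = −0.42 V.
The negative sign shows that, as written, the cell would require an external voltage to drive the reaction.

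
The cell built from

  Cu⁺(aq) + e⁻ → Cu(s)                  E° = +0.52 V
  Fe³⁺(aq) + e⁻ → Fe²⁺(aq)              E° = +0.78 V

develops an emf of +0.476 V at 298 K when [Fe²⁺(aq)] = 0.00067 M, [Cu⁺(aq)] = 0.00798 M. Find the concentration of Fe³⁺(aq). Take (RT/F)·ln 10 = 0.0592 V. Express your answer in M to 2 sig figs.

0.024 M

Fe³⁺/Fe²⁺ is the cathode (higher E°); E°cell = +0.78 − (+0.52) = +0.26 V with n = 1.
Since E = E° − (0.0592/n)·log Q, log Q = n(E° − E)/0.0592 = −3.649.
For Fe³⁺(aq) + Cu(s) → Fe²⁺(aq) + Cu⁺(aq), the reaction quotient is Q = ([Fe²⁺(aq)]·[Cu⁺(aq)]) / [Fe³⁺(aq)].
Isolating [Fe³⁺(aq)] in Q = 10^{−3.649} yields log [Fe³⁺(aq)] = −1.623, i.e. 0.024 M.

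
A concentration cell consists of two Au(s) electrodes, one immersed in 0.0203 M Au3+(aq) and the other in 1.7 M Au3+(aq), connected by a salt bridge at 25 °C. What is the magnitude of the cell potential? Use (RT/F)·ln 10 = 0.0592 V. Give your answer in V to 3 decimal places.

For a concentration cell E°cell = 0, since both electrodes use the same couple.
The compartment with the higher Au3+(aq) concentration (1.7 M) acts as the cathode; ions are reduced there and produced at the dilute (0.0203 M) anode.
With n = 3, Ecell = −(0.0592/3)·log([dilute]/[conc]) = −(0.0592/3)·log(0.0203/1.7) = +0.038 V.

0.038 V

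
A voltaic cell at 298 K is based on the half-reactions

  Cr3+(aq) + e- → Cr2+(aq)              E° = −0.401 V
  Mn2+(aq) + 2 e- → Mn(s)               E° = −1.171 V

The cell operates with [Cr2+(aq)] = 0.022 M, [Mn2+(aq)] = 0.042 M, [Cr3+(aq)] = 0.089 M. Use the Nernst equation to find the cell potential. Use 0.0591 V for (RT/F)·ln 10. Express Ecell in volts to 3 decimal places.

Cr³⁺/Cr²⁺ is reduced (cathode, E° = −0.401 V) and Mn²⁺/Mn is oxidized (anode).
E°cell = E°cat − E°an = −0.401 − (−1.171) = +0.770 V; n = 2.
For the overall reaction 2 Cr3+(aq) + Mn(s) → 2 Cr2+(aq) + Mn2+(aq), Q = ([Cr2+(aq)]^2·[Mn2+(aq)]) / [Cr3+(aq)]^2 = 0.00257, giving log Q = −2.591.
By the Nernst equation, E = +0.770 − (0.0591/2)·(−2.591) = +0.847 V.

+0.847 V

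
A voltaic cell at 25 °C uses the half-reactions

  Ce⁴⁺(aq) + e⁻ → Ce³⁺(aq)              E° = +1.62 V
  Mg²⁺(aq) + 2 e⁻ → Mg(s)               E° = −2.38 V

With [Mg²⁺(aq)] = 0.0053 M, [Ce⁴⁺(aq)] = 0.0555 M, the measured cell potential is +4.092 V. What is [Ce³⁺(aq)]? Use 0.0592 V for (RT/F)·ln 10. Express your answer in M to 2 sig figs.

The Ce⁴⁺/Ce³⁺ couple has the larger reduction potential, so it is the cathode: E°cell = +1.62 − (−2.38) = +4.00 V and n = 2.
From the Nernst equation, log Q = n(E° − E)/0.0592 = 2·(+4.00 − (+4.092))/0.0592 = −3.108.
For 2 Ce⁴⁺(aq) + Mg(s) → 2 Ce³⁺(aq) + Mg²⁺(aq), the reaction quotient is Q = ([Ce³⁺(aq)]^2·[Mg²⁺(aq)]) / [Ce⁴⁺(aq)]^2.
Solving for the unknown gives log [Ce³⁺(aq)] = −1.672, so [Ce³⁺(aq)] ≈ 0.021 M.

0.021 M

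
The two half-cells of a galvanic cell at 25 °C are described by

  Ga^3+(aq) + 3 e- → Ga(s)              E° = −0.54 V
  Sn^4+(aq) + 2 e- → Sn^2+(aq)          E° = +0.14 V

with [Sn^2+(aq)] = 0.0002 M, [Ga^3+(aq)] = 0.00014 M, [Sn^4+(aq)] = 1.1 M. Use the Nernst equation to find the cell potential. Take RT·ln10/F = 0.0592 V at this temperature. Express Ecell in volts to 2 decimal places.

+0.87 V

Sn⁴⁺/Sn²⁺ is reduced (cathode, E° = +0.14 V) and Ga³⁺/Ga is oxidized (anode).
E°cell = E°cat − E°an = +0.14 − (−0.54) = +0.68 V; n = 6.
For the overall reaction 3 Sn^4+(aq) + 2 Ga(s) → 3 Sn^2+(aq) + 2 Ga^3+(aq), Q = ([Sn^2+(aq)]^3·[Ga^3+(aq)]^2) / [Sn^4+(aq)]^3 = 1.18×10^−19, giving log Q = −18.929.
Applying E = E° − (RT ln10/nF)·log Q gives +0.68 − (0.0592/6)(−18.929) = +0.87 V.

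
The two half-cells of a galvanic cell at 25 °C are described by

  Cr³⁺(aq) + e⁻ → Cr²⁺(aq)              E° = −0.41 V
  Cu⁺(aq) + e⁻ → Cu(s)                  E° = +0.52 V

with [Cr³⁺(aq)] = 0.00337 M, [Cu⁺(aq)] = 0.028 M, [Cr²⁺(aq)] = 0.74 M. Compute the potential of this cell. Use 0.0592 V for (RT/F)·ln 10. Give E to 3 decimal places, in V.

Since E°(Cu⁺/Cu) > E°(Cr³⁺/Cr²⁺), Cu⁺/Cu serves as the cathode.
The standard potential is +0.52 − (−0.41) = +0.93 V and the balanced reaction transfers n = 1 electron.
Balancing gives Cu⁺(aq) + Cr²⁺(aq) → Cu(s) + Cr³⁺(aq); hence Q = [Cr³⁺(aq)] / ([Cu⁺(aq)]·[Cr²⁺(aq)]) = 0.163 (log Q = −0.789).
Applying E = E° − (RT ln10/nF)·log Q gives +0.93 − (0.0592/1)(−0.789) = +0.977 V.

+0.977 V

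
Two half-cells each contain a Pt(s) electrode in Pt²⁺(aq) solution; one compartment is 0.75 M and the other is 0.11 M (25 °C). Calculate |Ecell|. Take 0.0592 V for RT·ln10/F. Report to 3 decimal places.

0.025 V

For a concentration cell E°cell = 0, since both electrodes use the same couple.
The compartment with the higher Pt²⁺(aq) concentration (0.75 M) acts as the cathode; ions are reduced there and produced at the dilute (0.11 M) anode.
With n = 2, Ecell = −(0.0592/2)·log([dilute]/[conc]) = −(0.0592/2)·log(0.11/0.75) = +0.025 V.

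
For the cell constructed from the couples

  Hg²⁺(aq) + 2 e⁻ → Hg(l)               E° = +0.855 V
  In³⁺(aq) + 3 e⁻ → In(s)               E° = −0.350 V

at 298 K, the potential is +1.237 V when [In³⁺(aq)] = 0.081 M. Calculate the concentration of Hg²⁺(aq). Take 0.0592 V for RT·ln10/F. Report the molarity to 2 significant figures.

2.3 M

The Hg²⁺/Hg couple has the larger reduction potential, so it is the cathode: E°cell = +0.855 − (−0.350) = +1.205 V and n = 6.
From the Nernst equation, log Q = n(E° − E)/0.0592 = 6·(+1.205 − (+1.237))/0.0592 = −3.243.
For 3 Hg²⁺(aq) + 2 In(s) → 3 Hg(l) + 2 In³⁺(aq), the reaction quotient is Q = [In³⁺(aq)]^2 / [Hg²⁺(aq)]^3.
Isolating [Hg²⁺(aq)] in Q = 10^{−3.243} yields log [Hg²⁺(aq)] = 0.353, i.e. 2.3 M.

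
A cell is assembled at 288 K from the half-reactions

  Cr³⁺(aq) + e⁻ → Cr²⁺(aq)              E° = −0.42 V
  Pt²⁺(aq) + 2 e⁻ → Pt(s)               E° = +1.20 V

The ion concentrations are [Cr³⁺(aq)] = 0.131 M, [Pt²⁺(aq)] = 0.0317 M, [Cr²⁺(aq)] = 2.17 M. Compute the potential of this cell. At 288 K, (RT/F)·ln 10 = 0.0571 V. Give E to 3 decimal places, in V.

Since E°(Pt²⁺/Pt) > E°(Cr³⁺/Cr²⁺), Pt²⁺/Pt serves as the cathode.
E°cell = +1.20 − (−0.42) = +1.62 V, with n = 2 electrons transferred.
The balanced reaction is Pt²⁺(aq) + 2 Cr²⁺(aq) → Pt(s) + 2 Cr³⁺(aq), so Q = [Cr³⁺(aq)]^2 / ([Pt²⁺(aq)]·[Cr²⁺(aq)]^2) = 0.115 and log Q = −0.939.
By the Nernst equation, E = +1.62 − (0.0571/2)·(−0.939) = +1.647 V.

+1.647 V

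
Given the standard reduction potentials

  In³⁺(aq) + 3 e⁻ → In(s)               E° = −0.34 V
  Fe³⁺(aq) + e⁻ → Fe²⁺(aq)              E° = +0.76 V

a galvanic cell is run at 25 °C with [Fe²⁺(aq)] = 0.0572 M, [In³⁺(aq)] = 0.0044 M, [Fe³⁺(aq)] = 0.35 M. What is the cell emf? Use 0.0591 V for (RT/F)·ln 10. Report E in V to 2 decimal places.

+1.19 V

Fe³⁺/Fe²⁺ is reduced (cathode, E° = +0.76 V) and In³⁺/In is oxidized (anode).
E°cell = +0.76 − (−0.34) = +1.10 V, with n = 3 electrons transferred.
Balancing gives 3 Fe³⁺(aq) + In(s) → 3 Fe²⁺(aq) + In³⁺(aq); hence Q = ([Fe²⁺(aq)]^3·[In³⁺(aq)]) / [Fe³⁺(aq)]^3 = 1.92×10^−5 (log Q = −4.717).
By the Nernst equation, E = +1.10 − (0.0591/3)·(−4.717) = +1.19 V.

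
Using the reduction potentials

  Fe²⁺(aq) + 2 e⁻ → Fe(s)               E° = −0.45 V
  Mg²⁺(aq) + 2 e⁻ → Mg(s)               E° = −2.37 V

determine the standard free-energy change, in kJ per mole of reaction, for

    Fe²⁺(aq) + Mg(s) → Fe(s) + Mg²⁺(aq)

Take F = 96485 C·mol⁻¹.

−371 kJ/mol

In the reaction as written Fe²⁺(aq) is reduced, so the Fe²⁺/Fe couple is the cathode and Mg²⁺/Mg is the anode.
E°cell = −0.45 − (−2.37) = +1.92 V; balancing electrons gives n = 2.
ΔG° = −nFE°cell = −(2)(96485)(+1.92) J/mol = −371 kJ/mol.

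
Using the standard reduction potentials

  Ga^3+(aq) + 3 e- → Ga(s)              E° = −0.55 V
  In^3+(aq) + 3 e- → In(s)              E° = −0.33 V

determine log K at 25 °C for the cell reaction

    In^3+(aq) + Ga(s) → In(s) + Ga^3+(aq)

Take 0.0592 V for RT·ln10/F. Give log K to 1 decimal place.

log K = 11.1

The In³⁺/In couple is reduced (cathode); E°cell = −0.33 − (−0.55) = +0.22 V with n = 3.
At equilibrium E = 0, so log K = nE°cell / 0.0592 = (3)(+0.22) / 0.0592 = 11.1.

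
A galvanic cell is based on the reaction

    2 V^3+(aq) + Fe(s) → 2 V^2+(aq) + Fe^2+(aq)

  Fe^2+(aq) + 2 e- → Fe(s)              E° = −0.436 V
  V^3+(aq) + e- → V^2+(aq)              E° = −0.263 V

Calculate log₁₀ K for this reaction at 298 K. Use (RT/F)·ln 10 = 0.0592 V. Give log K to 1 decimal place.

The V³⁺/V²⁺ couple is reduced (cathode); E°cell = −0.263 − (−0.436) = +0.173 V with n = 2.
At equilibrium E = 0, so log K = nE°cell / 0.0592 = (2)(+0.173) / 0.0592 = 5.8.

log K = 5.8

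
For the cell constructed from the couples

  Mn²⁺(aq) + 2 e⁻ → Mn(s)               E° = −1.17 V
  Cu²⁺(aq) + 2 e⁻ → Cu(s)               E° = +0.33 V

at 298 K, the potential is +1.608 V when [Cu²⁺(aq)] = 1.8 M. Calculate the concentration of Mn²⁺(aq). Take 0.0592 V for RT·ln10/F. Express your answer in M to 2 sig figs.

0.00040 M

Cu²⁺/Cu is the cathode (higher E°); E°cell = +0.33 − (−1.17) = +1.50 V with n = 2.
Since E = E° − (0.0592/n)·log Q, log Q = n(E° − E)/0.0592 = −3.649.
For Cu²⁺(aq) + Mn(s) → Cu(s) + Mn²⁺(aq), the reaction quotient is Q = [Mn²⁺(aq)] / [Cu²⁺(aq)].
Isolating [Mn²⁺(aq)] in Q = 10^{−3.649} yields log [Mn²⁺(aq)] = −3.394, i.e. 0.00040 M.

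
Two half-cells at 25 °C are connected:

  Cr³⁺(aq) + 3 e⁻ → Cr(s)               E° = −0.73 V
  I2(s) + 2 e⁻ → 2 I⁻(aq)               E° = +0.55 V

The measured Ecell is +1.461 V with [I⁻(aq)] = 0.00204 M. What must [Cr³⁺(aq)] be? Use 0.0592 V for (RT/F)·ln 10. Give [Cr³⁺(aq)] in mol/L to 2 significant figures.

0.079 M

With I₂/I⁻ at the cathode and Cr³⁺/Cr at the anode, E°cell = +0.55 − (−0.73) = +1.28 V (n = 6).
From the Nernst equation, log Q = n(E° − E)/0.0592 = 6·(+1.28 − (+1.461))/0.0592 = −18.345.
For 3 I2(s) + 2 Cr(s) → 6 I⁻(aq) + 2 Cr³⁺(aq), the reaction quotient is Q = [I⁻(aq)]^6·[Cr³⁺(aq)]^2.
Isolating [Cr³⁺(aq)] in Q = 10^{−18.345} yields log [Cr³⁺(aq)] = −1.101, i.e. 0.079 M.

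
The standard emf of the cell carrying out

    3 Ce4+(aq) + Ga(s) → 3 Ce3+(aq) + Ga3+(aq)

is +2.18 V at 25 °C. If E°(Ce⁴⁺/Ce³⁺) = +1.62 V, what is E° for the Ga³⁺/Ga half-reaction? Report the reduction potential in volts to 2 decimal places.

−0.56 V

In the reaction as written the Ce⁴⁺/Ce³⁺ couple is reduced (cathode) and Ga³⁺/Ga is oxidized (anode), so E°cell = E°(Ce⁴⁺/Ce³⁺) − E°(Ga³⁺/Ga).
E°(Ga³⁺/Ga) = E°(cathode) − E°cell = +1.62 − (+2.18) = −0.56 V.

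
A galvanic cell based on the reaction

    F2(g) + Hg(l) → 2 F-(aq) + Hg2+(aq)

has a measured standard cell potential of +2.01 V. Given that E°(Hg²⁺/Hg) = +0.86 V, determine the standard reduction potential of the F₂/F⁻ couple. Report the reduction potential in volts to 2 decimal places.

+2.87 V

In the reaction as written the F₂/F⁻ couple is reduced (cathode) and Hg²⁺/Hg is oxidized (anode), so E°cell = E°(F₂/F⁻) − E°(Hg²⁺/Hg).
E°(F₂/F⁻) = E°cell + E°(anode) = +2.01 + (+0.86) = +2.87 V.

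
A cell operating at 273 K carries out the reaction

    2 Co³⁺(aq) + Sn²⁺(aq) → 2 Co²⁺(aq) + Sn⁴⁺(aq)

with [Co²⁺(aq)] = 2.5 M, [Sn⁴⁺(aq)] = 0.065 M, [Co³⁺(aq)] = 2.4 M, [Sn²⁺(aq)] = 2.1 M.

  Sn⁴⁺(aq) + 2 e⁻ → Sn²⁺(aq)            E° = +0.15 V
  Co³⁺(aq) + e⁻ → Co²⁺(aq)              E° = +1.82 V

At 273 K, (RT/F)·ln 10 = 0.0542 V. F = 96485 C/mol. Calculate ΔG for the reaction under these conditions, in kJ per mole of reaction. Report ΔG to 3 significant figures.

With Co³⁺/Co²⁺ reduced at the cathode, E°cell = +1.82 − (+0.15) = +1.67 V and n = 2.
Q = ([Co²⁺(aq)]^2·[Sn⁴⁺(aq)]) / ([Co³⁺(aq)]^2·[Sn²⁺(aq)]) = 0.0336, so log Q = −1.474 and E = +1.67 − (0.0542/2)(−1.474) = +1.7099 V.
ΔG = −nFE = −(2)(96485)(+1.7099) J/mol = −330 kJ/mol.

−330 kJ/mol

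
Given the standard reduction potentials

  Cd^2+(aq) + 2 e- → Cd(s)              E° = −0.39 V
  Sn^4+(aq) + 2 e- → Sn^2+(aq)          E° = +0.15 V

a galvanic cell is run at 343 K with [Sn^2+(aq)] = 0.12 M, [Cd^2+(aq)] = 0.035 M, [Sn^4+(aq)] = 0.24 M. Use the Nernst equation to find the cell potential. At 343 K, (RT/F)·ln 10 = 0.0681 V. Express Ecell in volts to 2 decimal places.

The Sn⁴⁺/Sn²⁺ couple has the more positive E°, so it is the cathode; Cd²⁺/Cd is the anode.
The standard potential is +0.15 − (−0.39) = +0.54 V and the balanced reaction transfers n = 2 electrons.
The balanced reaction is Sn^4+(aq) + Cd(s) → Sn^2+(aq) + Cd^2+(aq), so Q = ([Sn^2+(aq)]·[Cd^2+(aq)]) / [Sn^4+(aq)] = 0.0175 and log Q = −1.757.
E = E° − (0.0681/n)·log Q = +0.54 − (0.0681/2)(−1.757) = +0.60 V.

+0.60 V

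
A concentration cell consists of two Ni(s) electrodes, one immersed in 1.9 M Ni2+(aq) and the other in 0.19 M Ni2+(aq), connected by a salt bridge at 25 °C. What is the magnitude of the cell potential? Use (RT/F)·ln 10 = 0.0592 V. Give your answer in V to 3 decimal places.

For a concentration cell E°cell = 0, since both electrodes use the same couple.
The compartment with the higher Ni2+(aq) concentration (1.9 M) acts as the cathode; ions are reduced there and produced at the dilute (0.19 M) anode.
With n = 2, Ecell = −(0.0592/2)·log([dilute]/[conc]) = −(0.0592/2)·log(0.19/1.9) = +0.030 V.

0.030 V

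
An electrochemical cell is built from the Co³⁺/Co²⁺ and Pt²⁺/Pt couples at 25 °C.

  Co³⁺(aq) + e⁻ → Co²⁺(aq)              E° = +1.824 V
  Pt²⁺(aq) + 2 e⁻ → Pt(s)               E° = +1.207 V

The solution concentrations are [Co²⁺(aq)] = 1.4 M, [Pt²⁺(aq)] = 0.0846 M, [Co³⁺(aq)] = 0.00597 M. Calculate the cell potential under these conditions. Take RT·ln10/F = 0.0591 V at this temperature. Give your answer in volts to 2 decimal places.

Since E°(Co³⁺/Co²⁺) > E°(Pt²⁺/Pt), Co³⁺/Co²⁺ serves as the cathode.
E°cell = E°cat − E°an = +1.824 − (+1.207) = +0.617 V; n = 2.
Balancing gives 2 Co³⁺(aq) + Pt(s) → 2 Co²⁺(aq) + Pt²⁺(aq); hence Q = ([Co²⁺(aq)]^2·[Pt²⁺(aq)]) / [Co³⁺(aq)]^2 = 4.65×10^3 (log Q = 3.668).
E = E° − (0.0591/n)·log Q = +0.617 − (0.0591/2)(3.668) = +0.51 V.

+0.51 V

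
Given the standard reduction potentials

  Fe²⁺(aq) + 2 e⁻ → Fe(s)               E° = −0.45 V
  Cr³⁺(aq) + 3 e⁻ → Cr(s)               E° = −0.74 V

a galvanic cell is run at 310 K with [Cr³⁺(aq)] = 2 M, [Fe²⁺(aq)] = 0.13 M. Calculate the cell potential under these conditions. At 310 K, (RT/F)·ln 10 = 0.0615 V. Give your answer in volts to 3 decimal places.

+0.257 V

Since E°(Fe²⁺/Fe) > E°(Cr³⁺/Cr), Fe²⁺/Fe serves as the cathode.
The standard potential is −0.45 − (−0.74) = +0.29 V and the balanced reaction transfers n = 6 electrons.
The balanced reaction is 3 Fe²⁺(aq) + 2 Cr(s) → 3 Fe(s) + 2 Cr³⁺(aq), so Q = [Cr³⁺(aq)]^2 / [Fe²⁺(aq)]^3 = 1.82×10^3 and log Q = 3.260.
By the Nernst equation, E = +0.29 − (0.0615/6)·(3.260) = +0.257 V.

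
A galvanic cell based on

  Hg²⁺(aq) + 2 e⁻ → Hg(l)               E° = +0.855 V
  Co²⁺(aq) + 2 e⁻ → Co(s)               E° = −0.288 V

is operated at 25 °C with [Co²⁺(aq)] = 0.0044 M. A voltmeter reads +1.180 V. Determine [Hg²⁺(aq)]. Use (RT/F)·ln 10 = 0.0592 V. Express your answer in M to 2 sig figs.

0.078 M

Hg²⁺/Hg is the cathode (higher E°); E°cell = +0.855 − (−0.288) = +1.143 V with n = 2.
From the Nernst equation, log Q = n(E° − E)/0.0592 = 2·(+1.143 − (+1.180))/0.0592 = −1.250.
For Hg²⁺(aq) + Co(s) → Hg(l) + Co²⁺(aq), the reaction quotient is Q = [Co²⁺(aq)] / [Hg²⁺(aq)].
Solving for the unknown gives log [Hg²⁺(aq)] = −1.107, so [Hg²⁺(aq)] ≈ 0.078 M.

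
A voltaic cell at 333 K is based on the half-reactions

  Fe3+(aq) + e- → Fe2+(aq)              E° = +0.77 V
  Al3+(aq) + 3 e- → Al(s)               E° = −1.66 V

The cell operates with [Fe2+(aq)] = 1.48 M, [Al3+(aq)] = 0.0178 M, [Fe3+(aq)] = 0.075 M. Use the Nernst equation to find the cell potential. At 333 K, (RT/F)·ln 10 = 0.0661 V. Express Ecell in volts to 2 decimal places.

Since E°(Fe³⁺/Fe²⁺) > E°(Al³⁺/Al), Fe³⁺/Fe²⁺ serves as the cathode.
E°cell = +0.77 − (−1.66) = +2.43 V, with n = 3 electrons transferred.
The balanced reaction is 3 Fe3+(aq) + Al(s) → 3 Fe2+(aq) + Al3+(aq), so Q = ([Fe2+(aq)]^3·[Al3+(aq)]) / [Fe3+(aq)]^3 = 137 and log Q = 2.136.
By the Nernst equation, E = +2.43 − (0.0661/3)·(2.136) = +2.38 V.

+2.38 V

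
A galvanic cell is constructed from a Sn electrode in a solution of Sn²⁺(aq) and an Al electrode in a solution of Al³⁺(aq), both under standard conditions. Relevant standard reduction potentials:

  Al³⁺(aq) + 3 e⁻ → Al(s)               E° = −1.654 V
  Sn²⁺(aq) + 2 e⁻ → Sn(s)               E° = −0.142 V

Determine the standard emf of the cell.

+1.512 V

The Sn²⁺/Sn couple has the higher E°, so Sn ion is reduced (cathode) and Al is oxidized (anode).
E°cell = E°(cathode) − E°(anode) = −0.142 − (−1.654) = +1.512 V.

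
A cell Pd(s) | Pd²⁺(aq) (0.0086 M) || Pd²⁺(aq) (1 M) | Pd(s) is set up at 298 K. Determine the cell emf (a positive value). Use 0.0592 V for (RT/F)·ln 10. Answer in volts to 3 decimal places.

0.061 V

For a concentration cell E°cell = 0, since both electrodes use the same couple.
The compartment with the higher Pd²⁺(aq) concentration (1 M) acts as the cathode; ions are reduced there and produced at the dilute (0.0086 M) anode.
With n = 2, Ecell = −(0.0592/2)·log([dilute]/[conc]) = −(0.0592/2)·log(0.0086/1) = +0.061 V.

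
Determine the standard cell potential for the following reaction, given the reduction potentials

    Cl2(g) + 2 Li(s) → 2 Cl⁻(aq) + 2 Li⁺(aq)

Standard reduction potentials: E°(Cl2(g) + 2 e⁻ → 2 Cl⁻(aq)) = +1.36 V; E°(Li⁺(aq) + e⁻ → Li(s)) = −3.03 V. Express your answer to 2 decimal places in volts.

In the reaction as written, Cl2(g) is reduced (cathode) and Li⁺(aq) is produced by oxidation at the anode.
E°cell = E°(cathode) − E°(anode) = +1.36 − (−3.03) = +4.39 V.

+4.39 V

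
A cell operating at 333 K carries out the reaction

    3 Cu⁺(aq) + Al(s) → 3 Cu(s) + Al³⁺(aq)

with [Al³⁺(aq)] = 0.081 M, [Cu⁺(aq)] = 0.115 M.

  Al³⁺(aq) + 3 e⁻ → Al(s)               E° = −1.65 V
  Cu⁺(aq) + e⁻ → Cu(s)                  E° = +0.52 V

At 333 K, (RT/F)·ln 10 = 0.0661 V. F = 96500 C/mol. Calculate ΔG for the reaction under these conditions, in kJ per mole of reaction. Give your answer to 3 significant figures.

−617 kJ/mol

With Cu⁺/Cu reduced at the cathode, E°cell = +0.52 − (−1.65) = +2.17 V and n = 3.
The reaction quotient is [Al³⁺(aq)] / [Cu⁺(aq)]^3 = 53.3; by Nernst, E = +2.17 − (0.0661/3)(1.726) = +2.1320 V.
ΔG = −nFE = −(3)(96500)(+2.1320) J/mol = −617 kJ/mol.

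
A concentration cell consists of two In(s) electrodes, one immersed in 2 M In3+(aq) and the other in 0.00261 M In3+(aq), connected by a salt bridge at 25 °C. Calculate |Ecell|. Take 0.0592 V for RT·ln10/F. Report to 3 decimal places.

0.057 V

For a concentration cell E°cell = 0, since both electrodes use the same couple.
The compartment with the higher In3+(aq) concentration (2 M) acts as the cathode; ions are reduced there and produced at the dilute (0.00261 M) anode.
With n = 3, Ecell = −(0.0592/3)·log([dilute]/[conc]) = −(0.0592/3)·log(0.00261/2) = +0.057 V.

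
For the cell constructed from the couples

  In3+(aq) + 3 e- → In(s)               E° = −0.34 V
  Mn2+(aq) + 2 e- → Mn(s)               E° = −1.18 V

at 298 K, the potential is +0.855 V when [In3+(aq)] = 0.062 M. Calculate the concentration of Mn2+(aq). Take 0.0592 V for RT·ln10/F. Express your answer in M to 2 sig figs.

0.049 M

With In³⁺/In at the cathode and Mn²⁺/Mn at the anode, E°cell = −0.34 − (−1.18) = +0.84 V (n = 6).
From the Nernst equation, log Q = n(E° − E)/0.0592 = 6·(+0.84 − (+0.855))/0.0592 = −1.520.
The balanced reaction is 2 In3+(aq) + 3 Mn(s) → 2 In(s) + 3 Mn2+(aq), so Q = [Mn2+(aq)]^3 / [In3+(aq)]^2.
Isolating [Mn2+(aq)] in Q = 10^{−1.520} yields log [Mn2+(aq)] = −1.312, i.e. 0.049 M.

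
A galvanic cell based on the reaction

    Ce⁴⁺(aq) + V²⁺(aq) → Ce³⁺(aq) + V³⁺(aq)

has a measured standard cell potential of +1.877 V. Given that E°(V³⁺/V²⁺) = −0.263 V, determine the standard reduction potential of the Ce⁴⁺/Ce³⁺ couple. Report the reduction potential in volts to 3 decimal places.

+1.614 V

In the reaction as written the Ce⁴⁺/Ce³⁺ couple is reduced (cathode) and V³⁺/V²⁺ is oxidized (anode), so E°cell = E°(Ce⁴⁺/Ce³⁺) − E°(V³⁺/V²⁺).
E°(Ce⁴⁺/Ce³⁺) = E°cell + E°(anode) = +1.877 + (−0.263) = +1.614 V.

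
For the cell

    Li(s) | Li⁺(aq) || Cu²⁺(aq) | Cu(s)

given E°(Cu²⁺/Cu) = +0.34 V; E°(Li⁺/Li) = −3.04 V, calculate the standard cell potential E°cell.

By convention the left-hand electrode in cell notation is the anode (oxidation) and the right-hand electrode is the cathode (reduction).
E°cell = E°(right) − E°(left) = +0.34 − (−3.04) = +3.38 V.

+3.38 V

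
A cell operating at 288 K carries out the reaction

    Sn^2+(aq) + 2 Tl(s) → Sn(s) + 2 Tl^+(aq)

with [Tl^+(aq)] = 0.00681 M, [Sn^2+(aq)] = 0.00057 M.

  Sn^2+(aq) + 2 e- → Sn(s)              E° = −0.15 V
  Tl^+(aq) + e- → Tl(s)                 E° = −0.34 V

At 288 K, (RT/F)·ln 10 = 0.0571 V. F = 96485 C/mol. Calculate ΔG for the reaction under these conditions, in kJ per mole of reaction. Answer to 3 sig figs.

E°cell = −0.15 − (−0.34) = +0.19 V; the balanced reaction transfers n = 2 electrons.
Q = [Tl^+(aq)]^2 / [Sn^2+(aq)] = 0.0814, so log Q = −1.090 and E = +0.19 − (0.0571/2)(−1.090) = +0.2211 V.
Finally ΔG = −nFE = −(2)(96485 C/mol)(+0.2211 V) = −42.7 kJ/mol.

−42.7 kJ/mol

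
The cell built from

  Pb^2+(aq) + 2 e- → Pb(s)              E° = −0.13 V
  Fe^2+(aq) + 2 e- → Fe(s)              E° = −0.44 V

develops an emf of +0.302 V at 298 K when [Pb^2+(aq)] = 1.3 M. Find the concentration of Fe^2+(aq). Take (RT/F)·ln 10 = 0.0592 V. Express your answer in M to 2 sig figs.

With Pb²⁺/Pb at the cathode and Fe²⁺/Fe at the anode, E°cell = −0.13 − (−0.44) = +0.31 V (n = 2).
Rearranging E = E° − (0.0592/n)·log Q gives log Q = 2(+0.31 − (+0.302))/0.0592 = 0.270.
Balancing electrons gives Pb^2+(aq) + Fe(s) → Pb(s) + Fe^2+(aq); thus Q = [Fe^2+(aq)] / [Pb^2+(aq)].
Substituting the known concentrations and solving, log [Fe^2+(aq)] = 0.384 and [Fe^2+(aq)] = 2.4 M.

2.4 M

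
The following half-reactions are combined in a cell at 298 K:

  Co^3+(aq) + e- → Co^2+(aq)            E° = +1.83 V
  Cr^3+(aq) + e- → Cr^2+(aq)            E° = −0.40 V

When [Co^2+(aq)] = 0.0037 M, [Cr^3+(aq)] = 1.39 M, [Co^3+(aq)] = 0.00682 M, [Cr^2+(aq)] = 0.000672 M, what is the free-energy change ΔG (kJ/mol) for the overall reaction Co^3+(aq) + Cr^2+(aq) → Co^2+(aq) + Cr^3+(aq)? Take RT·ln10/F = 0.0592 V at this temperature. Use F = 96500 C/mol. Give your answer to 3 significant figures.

−198 kJ/mol

E°cell = +1.83 − (−0.40) = +2.23 V; the balanced reaction transfers n = 1 electron.
The reaction quotient is ([Co^2+(aq)]·[Cr^3+(aq)]) / ([Co^3+(aq)]·[Cr^2+(aq)]) = 1.12×10^3; by Nernst, E = +2.23 − (0.0592/1)(3.050) = +2.0494 V.
ΔG = −nFE = −(1)(96500)(+2.0494) J/mol = −198 kJ/mol.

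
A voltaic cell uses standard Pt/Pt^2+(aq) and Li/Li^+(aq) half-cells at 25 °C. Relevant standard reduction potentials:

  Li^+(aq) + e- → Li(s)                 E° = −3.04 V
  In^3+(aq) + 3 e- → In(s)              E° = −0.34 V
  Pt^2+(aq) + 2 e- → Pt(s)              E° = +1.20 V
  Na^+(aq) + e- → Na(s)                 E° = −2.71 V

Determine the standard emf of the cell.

+4.24 V

The Pt²⁺/Pt couple has the higher E°, so Pt ion is reduced (cathode) and Li is oxidized (anode).
E°cell = E°(cathode) − E°(anode) = +1.20 − (−3.04) = +4.24 V.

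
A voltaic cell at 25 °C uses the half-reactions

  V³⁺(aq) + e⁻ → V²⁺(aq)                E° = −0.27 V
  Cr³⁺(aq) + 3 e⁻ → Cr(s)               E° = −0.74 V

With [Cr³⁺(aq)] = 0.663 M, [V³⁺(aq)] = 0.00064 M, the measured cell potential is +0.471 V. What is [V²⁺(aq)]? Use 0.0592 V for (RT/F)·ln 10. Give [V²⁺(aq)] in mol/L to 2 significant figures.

0.00071 M

V³⁺/V²⁺ is the cathode (higher E°); E°cell = −0.27 − (−0.74) = +0.47 V with n = 3.
Since E = E° − (0.0592/n)·log Q, log Q = n(E° − E)/0.0592 = −0.051.
For 3 V³⁺(aq) + Cr(s) → 3 V²⁺(aq) + Cr³⁺(aq), the reaction quotient is Q = ([V²⁺(aq)]^3·[Cr³⁺(aq)]) / [V³⁺(aq)]^3.
Isolating [V²⁺(aq)] in Q = 10^{−0.051} yields log [V²⁺(aq)] = −3.151, i.e. 0.00071 M.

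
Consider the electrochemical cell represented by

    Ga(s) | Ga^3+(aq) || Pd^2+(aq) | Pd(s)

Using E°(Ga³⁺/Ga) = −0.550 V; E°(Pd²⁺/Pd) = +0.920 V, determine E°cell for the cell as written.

+1.470 V

By convention the left-hand electrode in cell notation is the anode (oxidation) and the right-hand electrode is the cathode (reduction).
E°cell = E°(right) − E°(left) = +0.920 − (−0.550) = +1.470 V.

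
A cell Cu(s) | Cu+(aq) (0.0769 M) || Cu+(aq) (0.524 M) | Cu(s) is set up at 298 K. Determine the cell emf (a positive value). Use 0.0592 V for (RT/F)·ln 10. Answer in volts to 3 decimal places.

For a concentration cell E°cell = 0, since both electrodes use the same couple.
The compartment with the higher Cu+(aq) concentration (0.524 M) acts as the cathode; ions are reduced there and produced at the dilute (0.0769 M) anode.
With n = 1, Ecell = −(0.0592/1)·log([dilute]/[conc]) = −(0.0592/1)·log(0.0769/0.524) = +0.049 V.

0.049 V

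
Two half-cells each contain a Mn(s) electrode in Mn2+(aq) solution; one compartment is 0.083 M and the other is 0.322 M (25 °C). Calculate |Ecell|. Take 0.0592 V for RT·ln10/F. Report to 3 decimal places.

For a concentration cell E°cell = 0, since both electrodes use the same couple.
The compartment with the higher Mn2+(aq) concentration (0.322 M) acts as the cathode; ions are reduced there and produced at the dilute (0.083 M) anode.
With n = 2, Ecell = −(0.0592/2)·log([dilute]/[conc]) = −(0.0592/2)·log(0.083/0.322) = +0.017 V.

0.017 V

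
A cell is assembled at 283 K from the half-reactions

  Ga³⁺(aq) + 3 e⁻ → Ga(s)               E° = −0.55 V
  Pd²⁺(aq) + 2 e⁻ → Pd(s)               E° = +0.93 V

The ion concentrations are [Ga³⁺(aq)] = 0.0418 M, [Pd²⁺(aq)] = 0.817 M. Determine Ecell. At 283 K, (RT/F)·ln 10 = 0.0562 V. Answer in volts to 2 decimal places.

Pd²⁺/Pd is reduced (cathode, E° = +0.93 V) and Ga³⁺/Ga is oxidized (anode).
The standard potential is +0.93 − (−0.55) = +1.48 V and the balanced reaction transfers n = 6 electrons.
Balancing gives 3 Pd²⁺(aq) + 2 Ga(s) → 3 Pd(s) + 2 Ga³⁺(aq); hence Q = [Ga³⁺(aq)]^2 / [Pd²⁺(aq)]^3 = 0.0032 (log Q = −2.494).
E = E° − (0.0562/n)·log Q = +1.48 − (0.0562/6)(−2.494) = +1.50 V.

+1.50 V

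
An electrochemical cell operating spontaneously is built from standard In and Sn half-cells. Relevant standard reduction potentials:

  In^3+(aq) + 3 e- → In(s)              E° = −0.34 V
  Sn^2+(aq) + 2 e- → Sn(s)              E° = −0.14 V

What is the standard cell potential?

Of the two couples in this cell, the one with the more positive reduction potential is reduced at the cathode: here that is Sn²⁺/Sn (−0.14 V); In³⁺/In (−0.34 V) is the anode.
E°cell = E°(cathode) − E°(anode) = −0.14 − (−0.34) = +0.20 V.

+0.20 V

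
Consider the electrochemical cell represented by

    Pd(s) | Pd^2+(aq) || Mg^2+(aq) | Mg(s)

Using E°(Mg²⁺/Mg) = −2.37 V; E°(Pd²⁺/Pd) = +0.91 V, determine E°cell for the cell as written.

−3.28 V

By convention the left-hand electrode in cell notation is the anode (oxidation) and the right-hand electrode is the cathode (reduction).
E°cell = E°(right) − E°(left) = −2.37 − (+0.91) = −3.28 V.
The negative sign shows that, as written, the cell would require an external voltage to drive the reaction.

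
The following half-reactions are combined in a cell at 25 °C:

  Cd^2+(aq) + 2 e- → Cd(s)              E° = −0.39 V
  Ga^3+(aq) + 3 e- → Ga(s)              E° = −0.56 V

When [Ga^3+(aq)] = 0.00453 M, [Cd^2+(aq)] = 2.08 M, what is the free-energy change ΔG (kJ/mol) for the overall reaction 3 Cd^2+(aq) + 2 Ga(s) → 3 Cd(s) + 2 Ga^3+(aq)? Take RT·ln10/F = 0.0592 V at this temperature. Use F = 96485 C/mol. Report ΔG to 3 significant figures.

−131 kJ/mol

The standard cell potential is −0.39 − (−0.56) = +0.17 V, with n = 6 electrons in the balanced equation.
Q = [Ga^3+(aq)]^2 / [Cd^2+(aq)]^3 = 2.28×10^−6, so log Q = −5.642 and E = +0.17 − (0.0592/6)(−5.642) = +0.2257 V.
ΔG = −nFE = −(6)(96485)(+0.2257) J/mol = −131 kJ/mol.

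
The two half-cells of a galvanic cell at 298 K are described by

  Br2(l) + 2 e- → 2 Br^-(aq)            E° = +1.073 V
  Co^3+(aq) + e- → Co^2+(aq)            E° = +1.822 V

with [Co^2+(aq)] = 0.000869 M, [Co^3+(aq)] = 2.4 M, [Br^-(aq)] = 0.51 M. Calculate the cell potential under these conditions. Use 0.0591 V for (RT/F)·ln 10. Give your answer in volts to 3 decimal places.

Since E°(Co³⁺/Co²⁺) > E°(Br₂/Br⁻), Co³⁺/Co²⁺ serves as the cathode.
E°cell = +1.822 − (+1.073) = +0.749 V, with n = 2 electrons transferred.
Balancing gives 2 Co^3+(aq) + 2 Br^-(aq) → 2 Co^2+(aq) + Br2(l); hence Q = [Co^2+(aq)]^2 / ([Co^3+(aq)]^2·[Br^-(aq)]^2) = 5.04×10^−7 (log Q = −6.298).
Applying E = E° − (RT ln10/nF)·log Q gives +0.749 − (0.0591/2)(−6.298) = +0.935 V.

+0.935 V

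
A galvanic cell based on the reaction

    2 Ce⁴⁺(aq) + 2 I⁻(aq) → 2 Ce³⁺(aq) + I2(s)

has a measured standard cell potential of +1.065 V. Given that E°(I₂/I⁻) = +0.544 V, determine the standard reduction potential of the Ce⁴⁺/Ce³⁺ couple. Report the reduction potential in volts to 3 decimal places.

+1.609 V

In the reaction as written the Ce⁴⁺/Ce³⁺ couple is reduced (cathode) and I₂/I⁻ is oxidized (anode), so E°cell = E°(Ce⁴⁺/Ce³⁺) − E°(I₂/I⁻).
E°(Ce⁴⁺/Ce³⁺) = E°cell + E°(anode) = +1.065 + (+0.544) = +1.609 V.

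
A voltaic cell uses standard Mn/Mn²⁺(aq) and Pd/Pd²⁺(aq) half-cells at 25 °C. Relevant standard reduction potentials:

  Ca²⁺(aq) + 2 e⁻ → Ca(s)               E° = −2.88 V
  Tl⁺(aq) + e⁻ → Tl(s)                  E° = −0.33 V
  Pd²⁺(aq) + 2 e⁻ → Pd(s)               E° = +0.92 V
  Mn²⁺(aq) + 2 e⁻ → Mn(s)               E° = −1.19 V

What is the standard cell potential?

+2.11 V

The Pd²⁺/Pd couple has the higher E°, so Pd ion is reduced (cathode) and Mn is oxidized (anode).
E°cell = E°(cathode) − E°(anode) = +0.92 − (−1.19) = +2.11 V.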